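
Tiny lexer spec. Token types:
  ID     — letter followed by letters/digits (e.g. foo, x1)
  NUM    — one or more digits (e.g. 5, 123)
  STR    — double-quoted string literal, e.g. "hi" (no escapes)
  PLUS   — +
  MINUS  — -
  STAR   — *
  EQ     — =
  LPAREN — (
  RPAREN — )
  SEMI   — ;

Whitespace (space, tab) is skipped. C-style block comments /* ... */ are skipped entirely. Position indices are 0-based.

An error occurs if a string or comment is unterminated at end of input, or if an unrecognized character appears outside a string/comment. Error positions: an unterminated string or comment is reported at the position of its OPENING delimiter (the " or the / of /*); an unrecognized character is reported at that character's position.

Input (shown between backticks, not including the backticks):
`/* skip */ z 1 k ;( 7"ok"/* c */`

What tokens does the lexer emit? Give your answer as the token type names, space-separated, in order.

Answer: ID NUM ID SEMI LPAREN NUM STR

Derivation:
pos=0: enter COMMENT mode (saw '/*')
exit COMMENT mode (now at pos=10)
pos=11: emit ID 'z' (now at pos=12)
pos=13: emit NUM '1' (now at pos=14)
pos=15: emit ID 'k' (now at pos=16)
pos=17: emit SEMI ';'
pos=18: emit LPAREN '('
pos=20: emit NUM '7' (now at pos=21)
pos=21: enter STRING mode
pos=21: emit STR "ok" (now at pos=25)
pos=25: enter COMMENT mode (saw '/*')
exit COMMENT mode (now at pos=32)
DONE. 7 tokens: [ID, NUM, ID, SEMI, LPAREN, NUM, STR]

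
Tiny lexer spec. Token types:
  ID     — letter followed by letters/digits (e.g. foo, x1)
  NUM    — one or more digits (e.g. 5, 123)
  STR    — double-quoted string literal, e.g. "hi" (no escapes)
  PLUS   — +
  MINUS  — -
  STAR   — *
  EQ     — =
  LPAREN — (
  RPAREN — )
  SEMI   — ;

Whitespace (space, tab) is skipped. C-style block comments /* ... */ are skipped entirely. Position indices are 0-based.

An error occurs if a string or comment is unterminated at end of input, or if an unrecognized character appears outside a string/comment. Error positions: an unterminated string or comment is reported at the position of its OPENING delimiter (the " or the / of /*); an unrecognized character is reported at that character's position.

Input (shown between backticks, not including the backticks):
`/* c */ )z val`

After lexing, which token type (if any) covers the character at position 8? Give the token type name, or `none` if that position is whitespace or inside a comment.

pos=0: enter COMMENT mode (saw '/*')
exit COMMENT mode (now at pos=7)
pos=8: emit RPAREN ')'
pos=9: emit ID 'z' (now at pos=10)
pos=11: emit ID 'val' (now at pos=14)
DONE. 3 tokens: [RPAREN, ID, ID]
Position 8: char is ')' -> RPAREN

Answer: RPAREN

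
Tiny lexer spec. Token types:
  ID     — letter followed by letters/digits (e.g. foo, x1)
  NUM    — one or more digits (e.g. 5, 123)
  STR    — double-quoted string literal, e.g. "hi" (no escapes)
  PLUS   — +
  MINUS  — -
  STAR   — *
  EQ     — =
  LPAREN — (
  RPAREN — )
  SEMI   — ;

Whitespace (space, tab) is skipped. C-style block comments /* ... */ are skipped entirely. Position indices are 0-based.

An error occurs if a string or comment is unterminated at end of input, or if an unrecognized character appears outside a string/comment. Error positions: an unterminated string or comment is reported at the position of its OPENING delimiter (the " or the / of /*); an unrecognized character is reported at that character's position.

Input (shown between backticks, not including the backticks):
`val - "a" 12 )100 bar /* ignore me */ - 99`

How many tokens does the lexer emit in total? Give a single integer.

pos=0: emit ID 'val' (now at pos=3)
pos=4: emit MINUS '-'
pos=6: enter STRING mode
pos=6: emit STR "a" (now at pos=9)
pos=10: emit NUM '12' (now at pos=12)
pos=13: emit RPAREN ')'
pos=14: emit NUM '100' (now at pos=17)
pos=18: emit ID 'bar' (now at pos=21)
pos=22: enter COMMENT mode (saw '/*')
exit COMMENT mode (now at pos=37)
pos=38: emit MINUS '-'
pos=40: emit NUM '99' (now at pos=42)
DONE. 9 tokens: [ID, MINUS, STR, NUM, RPAREN, NUM, ID, MINUS, NUM]

Answer: 9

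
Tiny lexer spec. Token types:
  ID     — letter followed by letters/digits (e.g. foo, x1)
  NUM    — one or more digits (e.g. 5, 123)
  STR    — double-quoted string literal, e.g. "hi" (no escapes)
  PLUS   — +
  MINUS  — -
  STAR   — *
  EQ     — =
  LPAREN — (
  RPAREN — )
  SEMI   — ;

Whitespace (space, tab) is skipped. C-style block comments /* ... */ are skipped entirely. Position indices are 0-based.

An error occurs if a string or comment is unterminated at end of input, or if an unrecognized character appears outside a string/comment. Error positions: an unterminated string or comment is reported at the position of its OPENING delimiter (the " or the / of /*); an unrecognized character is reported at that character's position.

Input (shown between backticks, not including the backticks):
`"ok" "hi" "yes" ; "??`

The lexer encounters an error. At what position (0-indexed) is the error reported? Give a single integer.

Answer: 18

Derivation:
pos=0: enter STRING mode
pos=0: emit STR "ok" (now at pos=4)
pos=5: enter STRING mode
pos=5: emit STR "hi" (now at pos=9)
pos=10: enter STRING mode
pos=10: emit STR "yes" (now at pos=15)
pos=16: emit SEMI ';'
pos=18: enter STRING mode
pos=18: ERROR — unterminated string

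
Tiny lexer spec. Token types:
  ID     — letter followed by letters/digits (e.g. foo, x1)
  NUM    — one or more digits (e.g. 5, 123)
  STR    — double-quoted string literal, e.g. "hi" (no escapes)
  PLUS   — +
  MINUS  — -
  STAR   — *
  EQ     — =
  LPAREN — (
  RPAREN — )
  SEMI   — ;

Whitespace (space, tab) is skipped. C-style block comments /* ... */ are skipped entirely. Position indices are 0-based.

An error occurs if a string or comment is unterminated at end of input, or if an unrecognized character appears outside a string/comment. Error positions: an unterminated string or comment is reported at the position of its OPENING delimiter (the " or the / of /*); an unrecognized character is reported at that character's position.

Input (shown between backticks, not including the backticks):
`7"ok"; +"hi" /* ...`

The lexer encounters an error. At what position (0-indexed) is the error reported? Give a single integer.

Answer: 13

Derivation:
pos=0: emit NUM '7' (now at pos=1)
pos=1: enter STRING mode
pos=1: emit STR "ok" (now at pos=5)
pos=5: emit SEMI ';'
pos=7: emit PLUS '+'
pos=8: enter STRING mode
pos=8: emit STR "hi" (now at pos=12)
pos=13: enter COMMENT mode (saw '/*')
pos=13: ERROR — unterminated comment (reached EOF)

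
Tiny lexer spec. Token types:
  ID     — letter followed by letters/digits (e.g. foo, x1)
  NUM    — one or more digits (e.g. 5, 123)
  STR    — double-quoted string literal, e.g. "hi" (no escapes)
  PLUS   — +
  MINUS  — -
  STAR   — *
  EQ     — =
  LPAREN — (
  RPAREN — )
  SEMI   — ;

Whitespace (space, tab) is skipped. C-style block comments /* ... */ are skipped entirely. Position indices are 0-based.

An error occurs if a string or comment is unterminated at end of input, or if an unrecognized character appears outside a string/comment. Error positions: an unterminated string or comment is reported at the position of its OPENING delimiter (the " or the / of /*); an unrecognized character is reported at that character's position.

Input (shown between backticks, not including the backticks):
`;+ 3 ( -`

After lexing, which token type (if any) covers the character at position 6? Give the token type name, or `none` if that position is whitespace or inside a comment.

pos=0: emit SEMI ';'
pos=1: emit PLUS '+'
pos=3: emit NUM '3' (now at pos=4)
pos=5: emit LPAREN '('
pos=7: emit MINUS '-'
DONE. 5 tokens: [SEMI, PLUS, NUM, LPAREN, MINUS]
Position 6: char is ' ' -> none

Answer: none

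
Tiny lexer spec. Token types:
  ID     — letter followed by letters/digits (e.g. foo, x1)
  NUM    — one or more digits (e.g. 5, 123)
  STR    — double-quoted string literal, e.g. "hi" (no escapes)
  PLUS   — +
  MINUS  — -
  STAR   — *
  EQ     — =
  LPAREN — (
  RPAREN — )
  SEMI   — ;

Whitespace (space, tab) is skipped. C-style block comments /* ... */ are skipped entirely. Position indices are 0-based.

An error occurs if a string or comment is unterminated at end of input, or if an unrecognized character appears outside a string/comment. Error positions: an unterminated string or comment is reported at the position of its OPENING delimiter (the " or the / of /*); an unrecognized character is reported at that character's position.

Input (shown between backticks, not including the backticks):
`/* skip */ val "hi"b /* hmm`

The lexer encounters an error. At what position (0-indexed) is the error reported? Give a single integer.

Answer: 21

Derivation:
pos=0: enter COMMENT mode (saw '/*')
exit COMMENT mode (now at pos=10)
pos=11: emit ID 'val' (now at pos=14)
pos=15: enter STRING mode
pos=15: emit STR "hi" (now at pos=19)
pos=19: emit ID 'b' (now at pos=20)
pos=21: enter COMMENT mode (saw '/*')
pos=21: ERROR — unterminated comment (reached EOF)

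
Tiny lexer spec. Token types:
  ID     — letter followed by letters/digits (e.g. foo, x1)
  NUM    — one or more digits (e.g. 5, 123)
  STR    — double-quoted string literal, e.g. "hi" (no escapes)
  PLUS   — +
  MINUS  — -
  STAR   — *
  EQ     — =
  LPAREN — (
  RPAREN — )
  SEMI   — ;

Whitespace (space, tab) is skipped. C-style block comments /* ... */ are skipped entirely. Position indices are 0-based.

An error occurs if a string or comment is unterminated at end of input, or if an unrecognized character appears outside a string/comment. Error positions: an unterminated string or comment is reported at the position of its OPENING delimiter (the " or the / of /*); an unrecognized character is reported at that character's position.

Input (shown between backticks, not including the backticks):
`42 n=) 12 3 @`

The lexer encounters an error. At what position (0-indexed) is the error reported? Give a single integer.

Answer: 12

Derivation:
pos=0: emit NUM '42' (now at pos=2)
pos=3: emit ID 'n' (now at pos=4)
pos=4: emit EQ '='
pos=5: emit RPAREN ')'
pos=7: emit NUM '12' (now at pos=9)
pos=10: emit NUM '3' (now at pos=11)
pos=12: ERROR — unrecognized char '@'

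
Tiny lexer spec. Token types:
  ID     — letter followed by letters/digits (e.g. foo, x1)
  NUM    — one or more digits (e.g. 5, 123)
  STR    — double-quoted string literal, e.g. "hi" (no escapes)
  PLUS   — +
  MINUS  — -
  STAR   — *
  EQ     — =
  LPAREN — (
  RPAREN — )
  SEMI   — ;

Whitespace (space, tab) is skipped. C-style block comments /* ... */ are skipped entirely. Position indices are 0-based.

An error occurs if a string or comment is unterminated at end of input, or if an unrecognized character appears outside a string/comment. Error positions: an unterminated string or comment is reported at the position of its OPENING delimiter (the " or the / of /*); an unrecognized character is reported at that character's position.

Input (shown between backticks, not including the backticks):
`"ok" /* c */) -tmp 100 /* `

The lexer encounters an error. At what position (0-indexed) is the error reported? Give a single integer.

pos=0: enter STRING mode
pos=0: emit STR "ok" (now at pos=4)
pos=5: enter COMMENT mode (saw '/*')
exit COMMENT mode (now at pos=12)
pos=12: emit RPAREN ')'
pos=14: emit MINUS '-'
pos=15: emit ID 'tmp' (now at pos=18)
pos=19: emit NUM '100' (now at pos=22)
pos=23: enter COMMENT mode (saw '/*')
pos=23: ERROR — unterminated comment (reached EOF)

Answer: 23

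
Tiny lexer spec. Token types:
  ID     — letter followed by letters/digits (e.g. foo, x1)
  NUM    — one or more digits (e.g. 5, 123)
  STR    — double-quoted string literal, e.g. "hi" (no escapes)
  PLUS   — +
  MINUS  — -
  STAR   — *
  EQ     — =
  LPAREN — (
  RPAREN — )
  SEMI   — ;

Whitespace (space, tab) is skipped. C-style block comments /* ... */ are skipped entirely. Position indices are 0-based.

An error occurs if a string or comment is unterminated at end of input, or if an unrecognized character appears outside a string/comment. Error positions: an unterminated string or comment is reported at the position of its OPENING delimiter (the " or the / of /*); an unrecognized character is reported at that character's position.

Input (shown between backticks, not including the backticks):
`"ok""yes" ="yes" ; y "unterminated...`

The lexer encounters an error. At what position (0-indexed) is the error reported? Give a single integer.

Answer: 21

Derivation:
pos=0: enter STRING mode
pos=0: emit STR "ok" (now at pos=4)
pos=4: enter STRING mode
pos=4: emit STR "yes" (now at pos=9)
pos=10: emit EQ '='
pos=11: enter STRING mode
pos=11: emit STR "yes" (now at pos=16)
pos=17: emit SEMI ';'
pos=19: emit ID 'y' (now at pos=20)
pos=21: enter STRING mode
pos=21: ERROR — unterminated string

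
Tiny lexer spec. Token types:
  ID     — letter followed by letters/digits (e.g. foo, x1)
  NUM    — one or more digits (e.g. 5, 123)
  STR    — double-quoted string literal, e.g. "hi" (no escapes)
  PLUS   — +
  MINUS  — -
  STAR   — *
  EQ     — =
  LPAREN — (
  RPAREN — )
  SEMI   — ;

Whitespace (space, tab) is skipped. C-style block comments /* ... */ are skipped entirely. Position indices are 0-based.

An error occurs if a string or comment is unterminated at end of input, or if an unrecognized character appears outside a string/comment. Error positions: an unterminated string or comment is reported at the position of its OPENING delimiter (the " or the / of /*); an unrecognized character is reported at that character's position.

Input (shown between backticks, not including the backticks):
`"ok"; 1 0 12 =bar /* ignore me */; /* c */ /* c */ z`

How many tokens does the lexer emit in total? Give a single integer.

pos=0: enter STRING mode
pos=0: emit STR "ok" (now at pos=4)
pos=4: emit SEMI ';'
pos=6: emit NUM '1' (now at pos=7)
pos=8: emit NUM '0' (now at pos=9)
pos=10: emit NUM '12' (now at pos=12)
pos=13: emit EQ '='
pos=14: emit ID 'bar' (now at pos=17)
pos=18: enter COMMENT mode (saw '/*')
exit COMMENT mode (now at pos=33)
pos=33: emit SEMI ';'
pos=35: enter COMMENT mode (saw '/*')
exit COMMENT mode (now at pos=42)
pos=43: enter COMMENT mode (saw '/*')
exit COMMENT mode (now at pos=50)
pos=51: emit ID 'z' (now at pos=52)
DONE. 9 tokens: [STR, SEMI, NUM, NUM, NUM, EQ, ID, SEMI, ID]

Answer: 9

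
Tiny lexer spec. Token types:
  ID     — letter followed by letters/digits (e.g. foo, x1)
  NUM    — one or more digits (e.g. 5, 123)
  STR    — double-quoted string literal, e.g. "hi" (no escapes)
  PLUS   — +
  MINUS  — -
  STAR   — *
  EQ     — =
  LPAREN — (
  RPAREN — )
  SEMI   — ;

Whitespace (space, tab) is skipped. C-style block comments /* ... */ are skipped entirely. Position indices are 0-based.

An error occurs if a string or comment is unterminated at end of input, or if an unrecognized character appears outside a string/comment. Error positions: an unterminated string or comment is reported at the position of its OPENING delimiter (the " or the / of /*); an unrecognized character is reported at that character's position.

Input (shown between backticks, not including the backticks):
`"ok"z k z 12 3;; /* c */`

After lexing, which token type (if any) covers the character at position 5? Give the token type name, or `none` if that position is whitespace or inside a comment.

pos=0: enter STRING mode
pos=0: emit STR "ok" (now at pos=4)
pos=4: emit ID 'z' (now at pos=5)
pos=6: emit ID 'k' (now at pos=7)
pos=8: emit ID 'z' (now at pos=9)
pos=10: emit NUM '12' (now at pos=12)
pos=13: emit NUM '3' (now at pos=14)
pos=14: emit SEMI ';'
pos=15: emit SEMI ';'
pos=17: enter COMMENT mode (saw '/*')
exit COMMENT mode (now at pos=24)
DONE. 8 tokens: [STR, ID, ID, ID, NUM, NUM, SEMI, SEMI]
Position 5: char is ' ' -> none

Answer: none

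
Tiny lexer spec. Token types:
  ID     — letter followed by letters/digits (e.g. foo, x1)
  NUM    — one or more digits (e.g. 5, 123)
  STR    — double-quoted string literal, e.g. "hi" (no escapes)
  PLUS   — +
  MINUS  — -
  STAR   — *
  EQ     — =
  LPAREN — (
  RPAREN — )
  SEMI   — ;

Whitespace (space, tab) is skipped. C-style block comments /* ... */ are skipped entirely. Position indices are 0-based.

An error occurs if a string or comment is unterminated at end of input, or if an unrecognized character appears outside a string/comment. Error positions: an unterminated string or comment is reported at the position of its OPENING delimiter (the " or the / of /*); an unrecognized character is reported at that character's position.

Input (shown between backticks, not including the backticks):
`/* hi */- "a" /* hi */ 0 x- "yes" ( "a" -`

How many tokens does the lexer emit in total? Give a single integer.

Answer: 9

Derivation:
pos=0: enter COMMENT mode (saw '/*')
exit COMMENT mode (now at pos=8)
pos=8: emit MINUS '-'
pos=10: enter STRING mode
pos=10: emit STR "a" (now at pos=13)
pos=14: enter COMMENT mode (saw '/*')
exit COMMENT mode (now at pos=22)
pos=23: emit NUM '0' (now at pos=24)
pos=25: emit ID 'x' (now at pos=26)
pos=26: emit MINUS '-'
pos=28: enter STRING mode
pos=28: emit STR "yes" (now at pos=33)
pos=34: emit LPAREN '('
pos=36: enter STRING mode
pos=36: emit STR "a" (now at pos=39)
pos=40: emit MINUS '-'
DONE. 9 tokens: [MINUS, STR, NUM, ID, MINUS, STR, LPAREN, STR, MINUS]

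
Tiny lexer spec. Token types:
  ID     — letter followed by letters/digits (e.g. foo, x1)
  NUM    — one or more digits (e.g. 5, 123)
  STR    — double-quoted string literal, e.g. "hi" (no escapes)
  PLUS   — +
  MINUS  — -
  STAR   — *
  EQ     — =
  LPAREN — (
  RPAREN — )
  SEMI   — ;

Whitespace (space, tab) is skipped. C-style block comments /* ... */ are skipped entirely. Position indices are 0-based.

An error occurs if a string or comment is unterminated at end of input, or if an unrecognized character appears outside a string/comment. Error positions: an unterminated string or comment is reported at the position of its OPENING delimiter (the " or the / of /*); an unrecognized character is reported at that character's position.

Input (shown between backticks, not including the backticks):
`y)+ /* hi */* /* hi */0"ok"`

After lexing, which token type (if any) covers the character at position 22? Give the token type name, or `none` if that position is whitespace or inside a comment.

pos=0: emit ID 'y' (now at pos=1)
pos=1: emit RPAREN ')'
pos=2: emit PLUS '+'
pos=4: enter COMMENT mode (saw '/*')
exit COMMENT mode (now at pos=12)
pos=12: emit STAR '*'
pos=14: enter COMMENT mode (saw '/*')
exit COMMENT mode (now at pos=22)
pos=22: emit NUM '0' (now at pos=23)
pos=23: enter STRING mode
pos=23: emit STR "ok" (now at pos=27)
DONE. 6 tokens: [ID, RPAREN, PLUS, STAR, NUM, STR]
Position 22: char is '0' -> NUM

Answer: NUM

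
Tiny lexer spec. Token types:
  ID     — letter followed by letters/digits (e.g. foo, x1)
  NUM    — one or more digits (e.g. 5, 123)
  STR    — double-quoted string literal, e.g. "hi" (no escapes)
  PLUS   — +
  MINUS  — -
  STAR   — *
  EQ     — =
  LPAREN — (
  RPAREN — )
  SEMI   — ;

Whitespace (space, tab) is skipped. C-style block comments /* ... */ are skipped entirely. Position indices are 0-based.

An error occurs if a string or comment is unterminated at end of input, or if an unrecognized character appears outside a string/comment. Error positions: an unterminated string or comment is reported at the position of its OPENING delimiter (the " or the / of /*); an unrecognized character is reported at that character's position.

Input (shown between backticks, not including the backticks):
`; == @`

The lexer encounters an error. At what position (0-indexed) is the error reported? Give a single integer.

Answer: 5

Derivation:
pos=0: emit SEMI ';'
pos=2: emit EQ '='
pos=3: emit EQ '='
pos=5: ERROR — unrecognized char '@'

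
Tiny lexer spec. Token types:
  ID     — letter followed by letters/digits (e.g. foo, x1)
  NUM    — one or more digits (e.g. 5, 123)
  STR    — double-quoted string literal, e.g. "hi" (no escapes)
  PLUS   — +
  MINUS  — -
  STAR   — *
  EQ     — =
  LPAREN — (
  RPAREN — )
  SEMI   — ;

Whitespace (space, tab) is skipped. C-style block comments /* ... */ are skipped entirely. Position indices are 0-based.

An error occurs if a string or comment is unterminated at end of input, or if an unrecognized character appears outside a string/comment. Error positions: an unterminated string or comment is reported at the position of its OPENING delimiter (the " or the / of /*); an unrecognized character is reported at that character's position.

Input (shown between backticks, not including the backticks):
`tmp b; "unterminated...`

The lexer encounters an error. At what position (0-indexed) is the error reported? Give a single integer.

Answer: 7

Derivation:
pos=0: emit ID 'tmp' (now at pos=3)
pos=4: emit ID 'b' (now at pos=5)
pos=5: emit SEMI ';'
pos=7: enter STRING mode
pos=7: ERROR — unterminated string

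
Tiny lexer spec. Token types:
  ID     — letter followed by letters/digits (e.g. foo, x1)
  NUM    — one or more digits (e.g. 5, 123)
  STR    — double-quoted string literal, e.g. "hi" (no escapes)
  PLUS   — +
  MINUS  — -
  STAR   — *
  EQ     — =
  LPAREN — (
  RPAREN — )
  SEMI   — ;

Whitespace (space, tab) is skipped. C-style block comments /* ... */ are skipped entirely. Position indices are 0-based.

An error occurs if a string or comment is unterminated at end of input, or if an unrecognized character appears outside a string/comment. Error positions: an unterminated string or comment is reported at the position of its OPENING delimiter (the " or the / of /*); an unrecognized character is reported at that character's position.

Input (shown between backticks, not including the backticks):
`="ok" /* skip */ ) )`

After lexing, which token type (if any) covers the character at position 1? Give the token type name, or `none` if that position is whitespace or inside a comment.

pos=0: emit EQ '='
pos=1: enter STRING mode
pos=1: emit STR "ok" (now at pos=5)
pos=6: enter COMMENT mode (saw '/*')
exit COMMENT mode (now at pos=16)
pos=17: emit RPAREN ')'
pos=19: emit RPAREN ')'
DONE. 4 tokens: [EQ, STR, RPAREN, RPAREN]
Position 1: char is '"' -> STR

Answer: STR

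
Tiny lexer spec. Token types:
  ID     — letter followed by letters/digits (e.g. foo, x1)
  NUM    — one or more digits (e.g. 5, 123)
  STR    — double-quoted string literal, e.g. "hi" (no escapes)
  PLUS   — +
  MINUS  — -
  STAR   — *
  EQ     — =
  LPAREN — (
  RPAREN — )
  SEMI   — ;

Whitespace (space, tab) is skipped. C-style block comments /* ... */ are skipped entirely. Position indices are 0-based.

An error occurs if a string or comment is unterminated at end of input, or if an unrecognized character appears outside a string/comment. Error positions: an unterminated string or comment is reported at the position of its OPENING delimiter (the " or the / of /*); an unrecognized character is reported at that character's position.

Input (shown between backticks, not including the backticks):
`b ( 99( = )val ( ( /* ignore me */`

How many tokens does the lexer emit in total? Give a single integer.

pos=0: emit ID 'b' (now at pos=1)
pos=2: emit LPAREN '('
pos=4: emit NUM '99' (now at pos=6)
pos=6: emit LPAREN '('
pos=8: emit EQ '='
pos=10: emit RPAREN ')'
pos=11: emit ID 'val' (now at pos=14)
pos=15: emit LPAREN '('
pos=17: emit LPAREN '('
pos=19: enter COMMENT mode (saw '/*')
exit COMMENT mode (now at pos=34)
DONE. 9 tokens: [ID, LPAREN, NUM, LPAREN, EQ, RPAREN, ID, LPAREN, LPAREN]

Answer: 9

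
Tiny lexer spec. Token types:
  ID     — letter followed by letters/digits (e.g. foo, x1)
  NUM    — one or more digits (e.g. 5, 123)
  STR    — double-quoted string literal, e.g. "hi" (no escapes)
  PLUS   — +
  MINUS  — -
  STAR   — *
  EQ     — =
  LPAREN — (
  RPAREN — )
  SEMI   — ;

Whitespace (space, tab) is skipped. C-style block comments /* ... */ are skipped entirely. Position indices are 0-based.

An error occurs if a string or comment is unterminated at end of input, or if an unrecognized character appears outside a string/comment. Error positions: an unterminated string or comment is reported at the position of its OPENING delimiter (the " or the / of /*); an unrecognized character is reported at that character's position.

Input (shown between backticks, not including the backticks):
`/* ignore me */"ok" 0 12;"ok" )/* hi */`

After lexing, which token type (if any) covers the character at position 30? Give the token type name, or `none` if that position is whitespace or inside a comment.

Answer: RPAREN

Derivation:
pos=0: enter COMMENT mode (saw '/*')
exit COMMENT mode (now at pos=15)
pos=15: enter STRING mode
pos=15: emit STR "ok" (now at pos=19)
pos=20: emit NUM '0' (now at pos=21)
pos=22: emit NUM '12' (now at pos=24)
pos=24: emit SEMI ';'
pos=25: enter STRING mode
pos=25: emit STR "ok" (now at pos=29)
pos=30: emit RPAREN ')'
pos=31: enter COMMENT mode (saw '/*')
exit COMMENT mode (now at pos=39)
DONE. 6 tokens: [STR, NUM, NUM, SEMI, STR, RPAREN]
Position 30: char is ')' -> RPAREN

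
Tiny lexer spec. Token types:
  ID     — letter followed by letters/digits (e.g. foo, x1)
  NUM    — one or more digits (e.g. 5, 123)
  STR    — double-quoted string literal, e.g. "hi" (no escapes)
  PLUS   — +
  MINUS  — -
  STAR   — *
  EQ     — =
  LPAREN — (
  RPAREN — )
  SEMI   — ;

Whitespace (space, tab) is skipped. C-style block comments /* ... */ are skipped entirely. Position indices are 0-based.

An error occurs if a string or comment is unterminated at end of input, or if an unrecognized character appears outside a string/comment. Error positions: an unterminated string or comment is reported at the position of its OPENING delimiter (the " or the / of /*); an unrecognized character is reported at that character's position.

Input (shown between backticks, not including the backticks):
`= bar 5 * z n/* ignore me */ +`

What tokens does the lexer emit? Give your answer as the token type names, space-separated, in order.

Answer: EQ ID NUM STAR ID ID PLUS

Derivation:
pos=0: emit EQ '='
pos=2: emit ID 'bar' (now at pos=5)
pos=6: emit NUM '5' (now at pos=7)
pos=8: emit STAR '*'
pos=10: emit ID 'z' (now at pos=11)
pos=12: emit ID 'n' (now at pos=13)
pos=13: enter COMMENT mode (saw '/*')
exit COMMENT mode (now at pos=28)
pos=29: emit PLUS '+'
DONE. 7 tokens: [EQ, ID, NUM, STAR, ID, ID, PLUS]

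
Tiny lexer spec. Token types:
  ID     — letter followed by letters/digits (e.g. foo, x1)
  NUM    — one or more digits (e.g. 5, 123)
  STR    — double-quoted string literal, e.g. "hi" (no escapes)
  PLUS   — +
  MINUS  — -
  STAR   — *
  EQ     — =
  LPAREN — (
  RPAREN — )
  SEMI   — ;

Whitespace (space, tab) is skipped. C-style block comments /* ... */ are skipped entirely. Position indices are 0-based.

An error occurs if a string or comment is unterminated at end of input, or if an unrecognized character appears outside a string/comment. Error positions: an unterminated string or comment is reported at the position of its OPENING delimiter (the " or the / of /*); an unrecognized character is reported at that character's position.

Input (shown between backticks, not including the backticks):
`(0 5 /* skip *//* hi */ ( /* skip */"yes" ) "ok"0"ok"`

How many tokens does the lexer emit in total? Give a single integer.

Answer: 9

Derivation:
pos=0: emit LPAREN '('
pos=1: emit NUM '0' (now at pos=2)
pos=3: emit NUM '5' (now at pos=4)
pos=5: enter COMMENT mode (saw '/*')
exit COMMENT mode (now at pos=15)
pos=15: enter COMMENT mode (saw '/*')
exit COMMENT mode (now at pos=23)
pos=24: emit LPAREN '('
pos=26: enter COMMENT mode (saw '/*')
exit COMMENT mode (now at pos=36)
pos=36: enter STRING mode
pos=36: emit STR "yes" (now at pos=41)
pos=42: emit RPAREN ')'
pos=44: enter STRING mode
pos=44: emit STR "ok" (now at pos=48)
pos=48: emit NUM '0' (now at pos=49)
pos=49: enter STRING mode
pos=49: emit STR "ok" (now at pos=53)
DONE. 9 tokens: [LPAREN, NUM, NUM, LPAREN, STR, RPAREN, STR, NUM, STR]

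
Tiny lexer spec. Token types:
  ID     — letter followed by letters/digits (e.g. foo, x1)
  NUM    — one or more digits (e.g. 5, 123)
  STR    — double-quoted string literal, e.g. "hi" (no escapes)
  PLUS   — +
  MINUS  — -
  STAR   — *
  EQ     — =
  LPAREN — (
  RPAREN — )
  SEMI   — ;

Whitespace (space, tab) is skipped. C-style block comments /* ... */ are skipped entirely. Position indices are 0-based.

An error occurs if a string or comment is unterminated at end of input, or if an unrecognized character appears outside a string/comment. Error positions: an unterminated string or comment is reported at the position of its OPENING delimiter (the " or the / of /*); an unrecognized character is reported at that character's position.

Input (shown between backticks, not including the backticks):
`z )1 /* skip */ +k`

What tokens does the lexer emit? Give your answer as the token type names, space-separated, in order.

pos=0: emit ID 'z' (now at pos=1)
pos=2: emit RPAREN ')'
pos=3: emit NUM '1' (now at pos=4)
pos=5: enter COMMENT mode (saw '/*')
exit COMMENT mode (now at pos=15)
pos=16: emit PLUS '+'
pos=17: emit ID 'k' (now at pos=18)
DONE. 5 tokens: [ID, RPAREN, NUM, PLUS, ID]

Answer: ID RPAREN NUM PLUS ID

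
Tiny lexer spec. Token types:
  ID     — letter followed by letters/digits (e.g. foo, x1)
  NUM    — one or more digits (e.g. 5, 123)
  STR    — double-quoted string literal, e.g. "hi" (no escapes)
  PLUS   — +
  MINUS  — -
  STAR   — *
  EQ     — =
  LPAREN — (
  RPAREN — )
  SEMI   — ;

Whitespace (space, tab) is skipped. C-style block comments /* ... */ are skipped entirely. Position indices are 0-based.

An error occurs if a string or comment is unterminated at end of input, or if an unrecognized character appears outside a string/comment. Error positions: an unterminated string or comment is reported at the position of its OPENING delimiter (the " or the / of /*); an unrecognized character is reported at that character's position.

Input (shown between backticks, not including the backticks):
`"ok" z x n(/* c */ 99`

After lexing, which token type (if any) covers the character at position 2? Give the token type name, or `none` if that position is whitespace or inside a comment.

pos=0: enter STRING mode
pos=0: emit STR "ok" (now at pos=4)
pos=5: emit ID 'z' (now at pos=6)
pos=7: emit ID 'x' (now at pos=8)
pos=9: emit ID 'n' (now at pos=10)
pos=10: emit LPAREN '('
pos=11: enter COMMENT mode (saw '/*')
exit COMMENT mode (now at pos=18)
pos=19: emit NUM '99' (now at pos=21)
DONE. 6 tokens: [STR, ID, ID, ID, LPAREN, NUM]
Position 2: char is 'k' -> STR

Answer: STR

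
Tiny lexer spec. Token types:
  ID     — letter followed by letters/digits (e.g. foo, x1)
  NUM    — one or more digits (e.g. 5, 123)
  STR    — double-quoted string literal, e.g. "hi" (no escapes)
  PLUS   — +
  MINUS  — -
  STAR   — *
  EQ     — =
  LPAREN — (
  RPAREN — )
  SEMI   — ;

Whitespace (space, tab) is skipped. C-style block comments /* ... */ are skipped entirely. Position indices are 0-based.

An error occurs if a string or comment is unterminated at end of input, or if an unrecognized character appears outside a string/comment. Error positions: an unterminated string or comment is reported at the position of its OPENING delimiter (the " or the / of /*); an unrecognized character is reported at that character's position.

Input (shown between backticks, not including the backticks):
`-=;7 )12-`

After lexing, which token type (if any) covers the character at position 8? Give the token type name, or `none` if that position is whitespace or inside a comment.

Answer: MINUS

Derivation:
pos=0: emit MINUS '-'
pos=1: emit EQ '='
pos=2: emit SEMI ';'
pos=3: emit NUM '7' (now at pos=4)
pos=5: emit RPAREN ')'
pos=6: emit NUM '12' (now at pos=8)
pos=8: emit MINUS '-'
DONE. 7 tokens: [MINUS, EQ, SEMI, NUM, RPAREN, NUM, MINUS]
Position 8: char is '-' -> MINUS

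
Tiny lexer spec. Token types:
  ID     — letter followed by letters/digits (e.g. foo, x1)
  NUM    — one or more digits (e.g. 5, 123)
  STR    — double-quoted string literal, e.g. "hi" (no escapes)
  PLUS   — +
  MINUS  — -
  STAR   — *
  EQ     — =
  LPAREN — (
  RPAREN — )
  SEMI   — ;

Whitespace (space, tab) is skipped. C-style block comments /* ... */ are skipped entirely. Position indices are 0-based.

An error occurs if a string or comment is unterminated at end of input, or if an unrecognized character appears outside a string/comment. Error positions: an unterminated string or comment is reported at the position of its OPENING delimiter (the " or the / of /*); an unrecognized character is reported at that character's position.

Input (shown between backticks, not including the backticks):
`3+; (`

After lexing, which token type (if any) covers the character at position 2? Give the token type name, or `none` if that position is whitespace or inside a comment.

pos=0: emit NUM '3' (now at pos=1)
pos=1: emit PLUS '+'
pos=2: emit SEMI ';'
pos=4: emit LPAREN '('
DONE. 4 tokens: [NUM, PLUS, SEMI, LPAREN]
Position 2: char is ';' -> SEMI

Answer: SEMI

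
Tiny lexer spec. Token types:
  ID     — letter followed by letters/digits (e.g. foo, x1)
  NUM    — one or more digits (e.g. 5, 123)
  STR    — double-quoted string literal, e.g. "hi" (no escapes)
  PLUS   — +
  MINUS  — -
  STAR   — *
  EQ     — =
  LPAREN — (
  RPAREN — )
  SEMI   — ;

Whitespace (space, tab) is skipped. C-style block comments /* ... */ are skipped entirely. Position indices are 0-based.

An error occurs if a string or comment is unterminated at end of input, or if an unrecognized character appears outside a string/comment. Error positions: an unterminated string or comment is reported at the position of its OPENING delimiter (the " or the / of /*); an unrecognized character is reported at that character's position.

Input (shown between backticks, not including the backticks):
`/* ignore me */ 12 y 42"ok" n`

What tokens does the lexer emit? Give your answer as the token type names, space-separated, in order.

Answer: NUM ID NUM STR ID

Derivation:
pos=0: enter COMMENT mode (saw '/*')
exit COMMENT mode (now at pos=15)
pos=16: emit NUM '12' (now at pos=18)
pos=19: emit ID 'y' (now at pos=20)
pos=21: emit NUM '42' (now at pos=23)
pos=23: enter STRING mode
pos=23: emit STR "ok" (now at pos=27)
pos=28: emit ID 'n' (now at pos=29)
DONE. 5 tokens: [NUM, ID, NUM, STR, ID]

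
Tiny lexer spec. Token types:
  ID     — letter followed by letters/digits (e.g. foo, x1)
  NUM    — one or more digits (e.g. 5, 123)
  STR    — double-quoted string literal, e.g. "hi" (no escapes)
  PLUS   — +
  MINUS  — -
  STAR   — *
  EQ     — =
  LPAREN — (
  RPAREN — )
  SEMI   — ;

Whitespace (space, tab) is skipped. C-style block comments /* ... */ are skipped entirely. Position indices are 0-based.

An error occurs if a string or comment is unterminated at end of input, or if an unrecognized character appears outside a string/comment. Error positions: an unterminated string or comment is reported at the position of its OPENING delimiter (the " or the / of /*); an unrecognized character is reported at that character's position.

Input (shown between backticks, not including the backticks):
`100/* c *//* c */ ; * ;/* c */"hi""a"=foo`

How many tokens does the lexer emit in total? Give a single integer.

Answer: 8

Derivation:
pos=0: emit NUM '100' (now at pos=3)
pos=3: enter COMMENT mode (saw '/*')
exit COMMENT mode (now at pos=10)
pos=10: enter COMMENT mode (saw '/*')
exit COMMENT mode (now at pos=17)
pos=18: emit SEMI ';'
pos=20: emit STAR '*'
pos=22: emit SEMI ';'
pos=23: enter COMMENT mode (saw '/*')
exit COMMENT mode (now at pos=30)
pos=30: enter STRING mode
pos=30: emit STR "hi" (now at pos=34)
pos=34: enter STRING mode
pos=34: emit STR "a" (now at pos=37)
pos=37: emit EQ '='
pos=38: emit ID 'foo' (now at pos=41)
DONE. 8 tokens: [NUM, SEMI, STAR, SEMI, STR, STR, EQ, ID]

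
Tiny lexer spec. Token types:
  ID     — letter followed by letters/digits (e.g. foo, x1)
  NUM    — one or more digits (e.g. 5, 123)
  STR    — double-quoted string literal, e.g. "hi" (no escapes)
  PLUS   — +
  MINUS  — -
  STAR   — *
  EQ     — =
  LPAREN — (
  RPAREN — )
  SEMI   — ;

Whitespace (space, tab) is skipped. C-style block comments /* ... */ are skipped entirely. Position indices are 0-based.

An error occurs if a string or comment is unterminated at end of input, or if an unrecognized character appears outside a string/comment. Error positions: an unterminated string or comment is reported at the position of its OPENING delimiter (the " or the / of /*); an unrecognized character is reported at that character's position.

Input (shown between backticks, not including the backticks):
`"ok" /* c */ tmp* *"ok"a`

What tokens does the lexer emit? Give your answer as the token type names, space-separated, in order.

Answer: STR ID STAR STAR STR ID

Derivation:
pos=0: enter STRING mode
pos=0: emit STR "ok" (now at pos=4)
pos=5: enter COMMENT mode (saw '/*')
exit COMMENT mode (now at pos=12)
pos=13: emit ID 'tmp' (now at pos=16)
pos=16: emit STAR '*'
pos=18: emit STAR '*'
pos=19: enter STRING mode
pos=19: emit STR "ok" (now at pos=23)
pos=23: emit ID 'a' (now at pos=24)
DONE. 6 tokens: [STR, ID, STAR, STAR, STR, ID]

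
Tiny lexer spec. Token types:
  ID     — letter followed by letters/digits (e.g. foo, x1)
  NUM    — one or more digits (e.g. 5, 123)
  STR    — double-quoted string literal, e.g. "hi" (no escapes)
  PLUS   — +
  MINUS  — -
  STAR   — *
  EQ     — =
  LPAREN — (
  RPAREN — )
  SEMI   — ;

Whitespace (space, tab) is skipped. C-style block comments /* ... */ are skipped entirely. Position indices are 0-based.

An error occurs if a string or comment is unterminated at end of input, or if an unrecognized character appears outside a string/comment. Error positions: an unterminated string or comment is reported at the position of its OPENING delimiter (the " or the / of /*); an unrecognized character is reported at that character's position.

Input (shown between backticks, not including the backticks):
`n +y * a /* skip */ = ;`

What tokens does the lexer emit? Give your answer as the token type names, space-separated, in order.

Answer: ID PLUS ID STAR ID EQ SEMI

Derivation:
pos=0: emit ID 'n' (now at pos=1)
pos=2: emit PLUS '+'
pos=3: emit ID 'y' (now at pos=4)
pos=5: emit STAR '*'
pos=7: emit ID 'a' (now at pos=8)
pos=9: enter COMMENT mode (saw '/*')
exit COMMENT mode (now at pos=19)
pos=20: emit EQ '='
pos=22: emit SEMI ';'
DONE. 7 tokens: [ID, PLUS, ID, STAR, ID, EQ, SEMI]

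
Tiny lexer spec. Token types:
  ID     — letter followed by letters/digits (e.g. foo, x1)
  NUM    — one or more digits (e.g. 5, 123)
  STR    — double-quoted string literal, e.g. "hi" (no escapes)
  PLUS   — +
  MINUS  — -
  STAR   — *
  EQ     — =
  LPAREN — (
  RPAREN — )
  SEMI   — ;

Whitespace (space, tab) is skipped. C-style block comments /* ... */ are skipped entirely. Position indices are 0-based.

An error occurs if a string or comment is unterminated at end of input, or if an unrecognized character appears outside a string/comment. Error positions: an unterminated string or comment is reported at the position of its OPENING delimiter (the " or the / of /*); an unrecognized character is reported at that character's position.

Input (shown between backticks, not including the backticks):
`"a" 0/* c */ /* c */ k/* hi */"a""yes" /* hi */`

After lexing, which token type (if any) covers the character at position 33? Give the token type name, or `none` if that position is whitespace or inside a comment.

Answer: STR

Derivation:
pos=0: enter STRING mode
pos=0: emit STR "a" (now at pos=3)
pos=4: emit NUM '0' (now at pos=5)
pos=5: enter COMMENT mode (saw '/*')
exit COMMENT mode (now at pos=12)
pos=13: enter COMMENT mode (saw '/*')
exit COMMENT mode (now at pos=20)
pos=21: emit ID 'k' (now at pos=22)
pos=22: enter COMMENT mode (saw '/*')
exit COMMENT mode (now at pos=30)
pos=30: enter STRING mode
pos=30: emit STR "a" (now at pos=33)
pos=33: enter STRING mode
pos=33: emit STR "yes" (now at pos=38)
pos=39: enter COMMENT mode (saw '/*')
exit COMMENT mode (now at pos=47)
DONE. 5 tokens: [STR, NUM, ID, STR, STR]
Position 33: char is '"' -> STR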